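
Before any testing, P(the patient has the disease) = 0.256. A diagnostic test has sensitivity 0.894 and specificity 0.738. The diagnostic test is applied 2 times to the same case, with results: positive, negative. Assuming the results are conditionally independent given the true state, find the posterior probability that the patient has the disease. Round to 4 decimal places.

Let H be the event that the patient has the disease; start with P(H) = 0.256. P('positive'|H) = 0.894, P('positive'|¬H) = 0.262.
Update on result 1 ('positive'): P(H) ← 0.894·0.2560 / (0.894·0.2560 + 0.262·0.7440) = 0.22886/0.42379 = 0.5400.
Update on result 2 ('negative'): P(H) ← 0.106·0.5400 / (0.106·0.5400 + 0.738·0.4600) = 0.057244/0.39670 = 0.1443.

Posterior P(H) ≈ 0.1443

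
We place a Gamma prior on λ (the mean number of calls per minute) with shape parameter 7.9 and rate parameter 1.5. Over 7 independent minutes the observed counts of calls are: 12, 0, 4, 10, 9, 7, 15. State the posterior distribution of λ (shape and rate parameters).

Total count ∑xᵢ = 57 over n = 7 minutes.
Gamma is conjugate to the Poisson likelihood: posterior is Gamma(shape = 7.9+57 = 64.9, rate = 1.5+7 = 8.5).

Posterior: Gamma(shape=64.9, rate=8.5)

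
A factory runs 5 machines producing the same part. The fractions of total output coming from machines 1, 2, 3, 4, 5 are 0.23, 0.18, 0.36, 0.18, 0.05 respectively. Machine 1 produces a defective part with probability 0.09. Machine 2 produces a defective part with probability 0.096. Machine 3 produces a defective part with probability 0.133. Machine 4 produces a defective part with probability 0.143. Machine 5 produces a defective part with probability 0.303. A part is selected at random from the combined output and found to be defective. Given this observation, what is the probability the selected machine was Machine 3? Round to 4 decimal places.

Posterior probability ≈ 0.3778

P(defective|M1) = 0.09; P(defective|M2) = 0.096; P(defective|M3) = 0.133; P(defective|M4) = 0.143; P(defective|M5) = 0.303.
Prior × likelihood for each source: 0.23·0.09=0.02070, 0.18·0.096=0.01728, 0.36·0.133=0.04788, 0.18·0.143=0.02574, 0.05·0.303=0.01515. Summing gives P(defective) = 0.12675.
P(Machine 3 | defective) = 0.04788 / 0.12675 = 0.3778.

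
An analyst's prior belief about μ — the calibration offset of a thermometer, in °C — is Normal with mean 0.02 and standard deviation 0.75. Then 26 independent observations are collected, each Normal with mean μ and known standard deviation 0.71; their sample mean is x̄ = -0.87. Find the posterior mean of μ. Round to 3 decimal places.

Prior precision 1/τ₀² = 1/0.75² = 1.77778; data precision n/σ² = 26/0.71² = 51.5771.
Posterior precision = 1.77778 + 51.5771 = 53.3548.
Posterior mean = (1.77778·0.02 + 51.5771·-0.87) / 53.3548 = -0.840.

Posterior mean ≈ -0.840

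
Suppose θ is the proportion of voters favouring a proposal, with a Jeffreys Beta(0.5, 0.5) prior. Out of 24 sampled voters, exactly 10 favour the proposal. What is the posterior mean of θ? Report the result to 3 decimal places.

Posterior mean ≈ 0.420

Observing 10 successes and 14 failures updates Beta(0.5, 0.5) by adding the success and failure counts to the two shape parameters: α = 0.5+10 = 10.5, β = 0.5+14 = 14.5.
E[θ | data] = 10.5/(10.5+14.5) = 0.420.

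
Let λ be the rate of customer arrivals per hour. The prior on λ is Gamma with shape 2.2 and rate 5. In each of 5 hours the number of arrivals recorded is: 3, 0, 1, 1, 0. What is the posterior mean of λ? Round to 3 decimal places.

Total count ∑xᵢ = 5 over n = 5 hours.
Gamma is conjugate to the Poisson likelihood: posterior is Gamma(shape = 2.2+5 = 7.2, rate = 5+5 = 10).
E[λ | data] = 7.2/10 = 0.720.

Posterior mean ≈ 0.720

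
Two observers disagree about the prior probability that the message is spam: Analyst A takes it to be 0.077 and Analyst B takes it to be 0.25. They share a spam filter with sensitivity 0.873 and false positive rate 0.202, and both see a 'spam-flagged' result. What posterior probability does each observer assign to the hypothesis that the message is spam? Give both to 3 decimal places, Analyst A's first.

The likelihood ratio for a 'spam-flagged' result is 0.873/0.202 = 4.3218.
Analyst A: prior odds 0.077/0.923 = 0.083424; posterior odds 0.36054; posterior probability 0.265.
Analyst B: prior odds 0.25/0.75 = 0.33333; posterior odds 1.4406; posterior probability 0.590.

Analyst A: 0.265; Analyst B: 0.590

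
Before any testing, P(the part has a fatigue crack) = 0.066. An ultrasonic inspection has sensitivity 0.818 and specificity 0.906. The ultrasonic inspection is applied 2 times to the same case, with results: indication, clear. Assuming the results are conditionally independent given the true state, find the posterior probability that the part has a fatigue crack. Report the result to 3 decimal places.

With H the event that the part has a fatigue crack, the joint likelihood of the observed sequence is P(data|H) = 0.818·0.182 = 0.14888 and P(data|¬H) = 0.094·0.906 = 0.085164.
Bayes: P(H|data) = 0.066·0.14888 / (0.066·0.14888 + 0.934·0.085164) = 0.0098258/0.089369 = 0.1099.

Posterior P(H) ≈ 0.110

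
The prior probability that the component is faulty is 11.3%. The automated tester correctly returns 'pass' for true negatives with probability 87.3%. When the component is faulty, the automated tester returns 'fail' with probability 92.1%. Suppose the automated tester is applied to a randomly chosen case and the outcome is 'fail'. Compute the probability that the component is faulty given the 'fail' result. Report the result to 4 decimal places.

P(H | E) ≈ 0.4802

Let H be the event that the component is faulty. P(H) = 0.113, so P(¬H) = 0.887. With E the 'fail' result, P(E|H) = 0.921 and P(E|¬H) = 0.127.
P(E) = 0.921·0.113 + 0.127·0.887 = 0.10407 + 0.11265 = 0.21672.
By Bayes' theorem, P(H|E) = 0.10407 / 0.21672 = 0.4802.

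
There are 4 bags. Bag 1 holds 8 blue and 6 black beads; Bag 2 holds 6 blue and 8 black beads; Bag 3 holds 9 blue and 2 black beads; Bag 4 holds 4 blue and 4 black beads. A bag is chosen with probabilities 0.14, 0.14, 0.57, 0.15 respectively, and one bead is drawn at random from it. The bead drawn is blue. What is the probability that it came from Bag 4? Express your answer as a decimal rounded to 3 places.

Posterior probability ≈ 0.110

P(blue|Bag 1) = 0.5714; P(blue|Bag 2) = 0.4286; P(blue|Bag 3) = 0.8182; P(blue|Bag 4) = 0.5.
Prior × likelihood for each source: 0.14·0.5714=0.08000, 0.14·0.4286=0.06000, 0.57·0.8182=0.4664, 0.15·0.5=0.07500. Summing gives P(blue) = 0.68136.
P(Bag 4 | blue) = 0.07500 / 0.68136 = 0.110.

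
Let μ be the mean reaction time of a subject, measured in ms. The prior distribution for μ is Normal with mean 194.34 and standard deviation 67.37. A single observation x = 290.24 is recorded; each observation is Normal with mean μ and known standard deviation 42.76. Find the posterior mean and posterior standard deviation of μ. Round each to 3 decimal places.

Prior precision 1/τ₀² = 1/67.37² = 0.00022033; data precision n/σ² = 1/42.76² = 0.00054692.
Posterior precision = 0.00022033 + 0.00054692 = 0.00076725, giving posterior SD = 1/√0.00076725 = 36.102.
Posterior mean = (0.00022033·194.34 + 0.00054692·290.24) / 0.00076725 = 262.701.

Posterior mean ≈ 262.701; posterior SD ≈ 36.102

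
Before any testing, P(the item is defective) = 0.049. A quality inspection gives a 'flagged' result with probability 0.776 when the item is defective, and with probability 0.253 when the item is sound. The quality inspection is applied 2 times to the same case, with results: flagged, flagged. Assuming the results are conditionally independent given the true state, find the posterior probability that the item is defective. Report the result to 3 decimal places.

Posterior P(H) ≈ 0.326

With H the event that the item is defective, the joint likelihood of the observed sequence is P(data|H) = 0.776·0.776 = 0.60218 and P(data|¬H) = 0.253·0.253 = 0.064009.
Bayes: P(H|data) = 0.049·0.60218 / (0.049·0.60218 + 0.951·0.064009) = 0.029507/0.090379 = 0.3265.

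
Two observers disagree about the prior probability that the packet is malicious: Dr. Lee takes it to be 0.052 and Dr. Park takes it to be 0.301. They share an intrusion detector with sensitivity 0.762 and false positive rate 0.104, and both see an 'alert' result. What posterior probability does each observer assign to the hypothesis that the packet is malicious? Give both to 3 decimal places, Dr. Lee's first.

The likelihood ratio for an 'alert' result is 0.762/0.104 = 7.3269.
Dr. Lee: prior odds 0.052/0.948 = 0.054852; posterior odds 0.40190; posterior probability 0.287.
Dr. Park: prior odds 0.301/0.699 = 0.43062; posterior odds 3.1551; posterior probability 0.759.

Dr. Lee: 0.287; Dr. Park: 0.759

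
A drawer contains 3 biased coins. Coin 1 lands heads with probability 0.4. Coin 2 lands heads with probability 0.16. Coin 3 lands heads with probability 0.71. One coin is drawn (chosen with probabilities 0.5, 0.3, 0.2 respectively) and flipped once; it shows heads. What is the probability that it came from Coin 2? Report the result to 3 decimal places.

Posterior probability ≈ 0.123

Tabulate prior·likelihood by source: [1] prior 0.5, lik 0.4, product 0.2000; [2] prior 0.3, lik 0.16, product 0.04800; [3] prior 0.2, lik 0.71, product 0.1420.
Normalizing constant = 0.39000; the posterior for Coin 2 is its product over the sum, 0.04800/0.39000 = 0.123.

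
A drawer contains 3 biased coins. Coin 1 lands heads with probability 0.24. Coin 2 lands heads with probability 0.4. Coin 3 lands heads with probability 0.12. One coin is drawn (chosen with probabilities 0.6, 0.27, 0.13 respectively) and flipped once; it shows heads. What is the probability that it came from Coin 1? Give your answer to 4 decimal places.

Posterior probability ≈ 0.5381

Tabulate prior·likelihood by source: [1] prior 0.6, lik 0.24, product 0.1440; [2] prior 0.27, lik 0.4, product 0.1080; [3] prior 0.13, lik 0.12, product 0.01560.
Normalizing constant = 0.26760; the posterior for Coin 1 is its product over the sum, 0.1440/0.26760 = 0.5381.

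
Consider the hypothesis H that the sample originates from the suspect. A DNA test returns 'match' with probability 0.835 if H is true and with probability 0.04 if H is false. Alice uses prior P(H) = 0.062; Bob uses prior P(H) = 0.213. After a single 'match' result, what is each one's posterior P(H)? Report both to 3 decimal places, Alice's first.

The likelihood ratio for a 'match' result is 0.835/0.04 = 20.875.
Alice: prior odds 0.062/0.938 = 0.066098; posterior odds 1.3798; posterior probability 0.580.
Bob: prior odds 0.213/0.787 = 0.27065; posterior odds 5.6498; posterior probability 0.850.

Alice: 0.580; Bob: 0.850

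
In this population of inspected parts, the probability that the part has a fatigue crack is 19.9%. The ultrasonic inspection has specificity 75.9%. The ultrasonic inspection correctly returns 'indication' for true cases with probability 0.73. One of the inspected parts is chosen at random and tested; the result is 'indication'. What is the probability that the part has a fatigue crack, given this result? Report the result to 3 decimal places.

Write H for 'the part has a fatigue crack'. Prior odds H:¬H = 0.199/0.801 = 0.24844. For the 'indication' outcome, the likelihood ratio is 0.73/0.241 = 3.0290.
Posterior odds = 0.24844 × 3.0290 = 0.75253, so P(H|E) = 0.75253/(1+0.75253) = 0.429.

P(H | E) ≈ 0.429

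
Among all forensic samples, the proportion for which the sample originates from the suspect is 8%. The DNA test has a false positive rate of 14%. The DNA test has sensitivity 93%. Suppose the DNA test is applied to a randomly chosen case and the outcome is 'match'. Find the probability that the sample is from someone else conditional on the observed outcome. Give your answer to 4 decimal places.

Let H be the event that the sample originates from the suspect. P(H) = 0.08, so P(¬H) = 0.92. With E the 'match' result, P(E|H) = 0.93 and P(E|¬H) = 0.14.
P(E) = 0.93·0.08 + 0.14·0.92 = 0.074400 + 0.12880 = 0.20320.
By Bayes' theorem, P(H|E) = 0.074400 / 0.20320 = 0.3661. Hence P(¬H|E) = 1 − 0.3661 = 0.6339.

P(¬H | E) ≈ 0.6339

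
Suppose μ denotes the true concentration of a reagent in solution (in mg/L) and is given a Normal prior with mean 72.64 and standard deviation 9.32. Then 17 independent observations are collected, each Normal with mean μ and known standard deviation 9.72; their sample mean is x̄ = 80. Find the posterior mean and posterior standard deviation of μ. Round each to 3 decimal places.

Prior precision 1/τ₀² = 1/9.32² = 0.0115125; data precision n/σ² = 17/9.72² = 0.179935.
Posterior precision = 0.0115125 + 0.179935 = 0.191448, giving posterior SD = 1/√0.191448 = 2.285.
Posterior mean = (0.0115125·72.64 + 0.179935·80) / 0.191448 = 79.557.

Posterior mean ≈ 79.557; posterior SD ≈ 2.285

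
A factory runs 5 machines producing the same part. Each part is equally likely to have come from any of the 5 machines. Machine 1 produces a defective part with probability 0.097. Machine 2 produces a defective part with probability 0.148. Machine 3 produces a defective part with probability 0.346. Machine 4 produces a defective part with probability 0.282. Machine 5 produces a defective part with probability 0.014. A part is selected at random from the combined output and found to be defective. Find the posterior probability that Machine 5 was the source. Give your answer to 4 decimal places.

Posterior probability ≈ 0.0158

P(defective|M1) = 0.097; P(defective|M2) = 0.148; P(defective|M3) = 0.346; P(defective|M4) = 0.282; P(defective|M5) = 0.014.
Prior × likelihood for each source: 0.2·0.097=0.01940, 0.2·0.148=0.02960, 0.2·0.346=0.06920, 0.2·0.282=0.05640, 0.2·0.014=0.002800. Summing gives P(defective) = 0.17740.
P(Machine 5 | defective) = 0.002800 / 0.17740 = 0.0158.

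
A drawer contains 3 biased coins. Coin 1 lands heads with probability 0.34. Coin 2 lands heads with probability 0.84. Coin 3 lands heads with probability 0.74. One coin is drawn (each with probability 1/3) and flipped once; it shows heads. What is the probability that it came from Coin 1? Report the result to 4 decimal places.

P(heads|C1) = 0.34; P(heads|C2) = 0.84; P(heads|C3) = 0.74.
Prior × likelihood for each source: 0.333333·0.34=0.1133, 0.333333·0.84=0.2800, 0.333333·0.74=0.2467. Summing gives P(heads) = 0.64000.
P(Coin 1 | heads) = 0.1133 / 0.64000 = 0.1771.

Posterior probability ≈ 0.1771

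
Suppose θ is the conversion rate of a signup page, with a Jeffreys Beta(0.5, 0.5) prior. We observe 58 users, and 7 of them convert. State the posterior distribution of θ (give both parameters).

Posterior: Beta(7.5, 51.5)

Observing 7 successes and 51 failures updates Beta(0.5, 0.5) by adding the success and failure counts to the two shape parameters: α = 0.5+7 = 7.5, β = 0.5+51 = 51.5.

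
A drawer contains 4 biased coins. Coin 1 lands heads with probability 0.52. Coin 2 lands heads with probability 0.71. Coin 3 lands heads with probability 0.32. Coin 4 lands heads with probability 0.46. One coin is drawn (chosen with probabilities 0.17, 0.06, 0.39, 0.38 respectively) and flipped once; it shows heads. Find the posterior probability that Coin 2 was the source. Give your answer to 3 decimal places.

Posterior probability ≈ 0.099

P(heads|C1) = 0.52; P(heads|C2) = 0.71; P(heads|C3) = 0.32; P(heads|C4) = 0.46.
Prior × likelihood for each source: 0.17·0.52=0.08840, 0.06·0.71=0.04260, 0.39·0.32=0.1248, 0.38·0.46=0.1748. Summing gives P(heads) = 0.43060.
P(Coin 2 | heads) = 0.04260 / 0.43060 = 0.099.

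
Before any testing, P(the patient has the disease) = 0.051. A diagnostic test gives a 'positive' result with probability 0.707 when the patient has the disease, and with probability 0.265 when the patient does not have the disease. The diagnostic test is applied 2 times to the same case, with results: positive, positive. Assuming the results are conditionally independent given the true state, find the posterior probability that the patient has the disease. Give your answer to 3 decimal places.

With H the event that the patient has the disease, the joint likelihood of the observed sequence is P(data|H) = 0.707·0.707 = 0.49985 and P(data|¬H) = 0.265·0.265 = 0.070225.
Bayes: P(H|data) = 0.051·0.49985 / (0.051·0.49985 + 0.949·0.070225) = 0.025492/0.092136 = 0.2767.

Posterior P(H) ≈ 0.277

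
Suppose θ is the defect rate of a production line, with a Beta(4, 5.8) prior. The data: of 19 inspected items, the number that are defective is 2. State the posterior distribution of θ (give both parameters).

Observing 2 successes and 17 failures updates Beta(4, 5.8) by adding the success and failure counts to the two shape parameters: α = 4+2 = 6, β = 5.8+17 = 22.8.

Posterior: Beta(6, 22.8)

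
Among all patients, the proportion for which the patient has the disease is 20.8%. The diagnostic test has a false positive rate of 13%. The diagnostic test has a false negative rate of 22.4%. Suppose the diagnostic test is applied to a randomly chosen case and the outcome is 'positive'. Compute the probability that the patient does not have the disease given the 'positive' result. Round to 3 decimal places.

P(¬H | E) ≈ 0.389

Write H for 'the patient has the disease'. Prior odds H:¬H = 0.208/0.792 = 0.26263. For the 'positive' outcome, the likelihood ratio is 0.776/0.13 = 5.9692.
Posterior odds = 0.26263 × 5.9692 = 1.5677, so P(H|E) = 1.5677/(1+1.5677) = 0.611. Then P(¬H|E) = 1 − 0.611 = 0.389.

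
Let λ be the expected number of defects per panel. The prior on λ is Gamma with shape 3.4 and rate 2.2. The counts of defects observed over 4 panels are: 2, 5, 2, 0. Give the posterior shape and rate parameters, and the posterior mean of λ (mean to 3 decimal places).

Posterior: Gamma(shape=12.4, rate=6.2); mean ≈ 2.000

The Poisson likelihood adds the total count to the shape and the number of exposure periods to the rate. Here ∑xᵢ = 9 and n = 4, so shape 3.4→12.4 and rate 2.2→6.2.
Posterior mean = shape/rate = 12.4/6.2 = 2.000.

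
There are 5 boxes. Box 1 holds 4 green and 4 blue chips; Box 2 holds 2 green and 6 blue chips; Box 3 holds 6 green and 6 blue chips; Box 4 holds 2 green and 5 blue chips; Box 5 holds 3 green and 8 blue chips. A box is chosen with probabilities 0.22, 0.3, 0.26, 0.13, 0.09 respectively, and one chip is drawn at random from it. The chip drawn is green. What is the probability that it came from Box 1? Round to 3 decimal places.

Posterior probability ≈ 0.292

Tabulate prior·likelihood by source: [1] prior 0.22, lik 0.5, product 0.1100; [2] prior 0.3, lik 0.25, product 0.07500; [3] prior 0.26, lik 0.5, product 0.1300; [4] prior 0.13, lik 0.2857, product 0.03714; [5] prior 0.09, lik 0.2727, product 0.02455.
Normalizing constant = 0.37669; the posterior for Box 1 is its product over the sum, 0.1100/0.37669 = 0.292.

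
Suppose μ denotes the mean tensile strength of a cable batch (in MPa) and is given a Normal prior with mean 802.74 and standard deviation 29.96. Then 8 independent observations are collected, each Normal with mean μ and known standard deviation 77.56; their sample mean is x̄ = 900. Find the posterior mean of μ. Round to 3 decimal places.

Posterior mean ≈ 855.664

Prior precision 1/τ₀² = 1/29.96² = 0.00111408; data precision n/σ² = 8/77.56² = 0.00132989.
Posterior precision = 0.00111408 + 0.00132989 = 0.00244397.
Posterior mean = (0.00111408·802.74 + 0.00132989·900) / 0.00244397 = 855.664.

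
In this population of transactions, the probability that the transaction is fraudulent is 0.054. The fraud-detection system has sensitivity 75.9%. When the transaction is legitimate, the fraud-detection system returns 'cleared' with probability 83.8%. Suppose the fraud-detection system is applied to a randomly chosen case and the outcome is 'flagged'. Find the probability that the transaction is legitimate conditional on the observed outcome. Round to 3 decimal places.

Let H be the event that the transaction is fraudulent. P(H) = 0.054, so P(¬H) = 0.946. With E the 'flagged' result, P(E|H) = 0.759 and P(E|¬H) = 0.162.
P(E) = 0.759·0.054 + 0.162·0.946 = 0.040986 + 0.15325 = 0.19424.
By Bayes' theorem, P(H|E) = 0.040986 / 0.19424 = 0.211. Hence P(¬H|E) = 1 − 0.211 = 0.789.

P(¬H | E) ≈ 0.789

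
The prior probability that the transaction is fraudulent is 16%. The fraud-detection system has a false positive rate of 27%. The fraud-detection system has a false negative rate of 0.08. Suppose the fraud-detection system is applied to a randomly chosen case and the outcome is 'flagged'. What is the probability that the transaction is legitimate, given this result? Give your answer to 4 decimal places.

Write H for 'the transaction is fraudulent'. Prior odds H:¬H = 0.16/0.84 = 0.19048. For the 'flagged' outcome, the likelihood ratio is 0.92/0.27 = 3.4074.
Posterior odds = 0.19048 × 3.4074 = 0.64903, so P(H|E) = 0.64903/(1+0.64903) = 0.3936. Then P(¬H|E) = 1 − 0.3936 = 0.6064.

P(¬H | E) ≈ 0.6064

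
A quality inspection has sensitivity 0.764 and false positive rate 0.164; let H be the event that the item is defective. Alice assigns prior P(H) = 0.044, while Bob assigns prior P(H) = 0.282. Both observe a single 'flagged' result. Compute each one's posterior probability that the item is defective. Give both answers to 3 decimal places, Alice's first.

Alice: 0.177; Bob: 0.647

The likelihood ratio for a 'flagged' result is 0.764/0.164 = 4.6585.
Alice: prior odds 0.044/0.956 = 0.046025; posterior odds 0.21441; posterior probability 0.177.
Bob: prior odds 0.282/0.718 = 0.39276; posterior odds 1.8297; posterior probability 0.647.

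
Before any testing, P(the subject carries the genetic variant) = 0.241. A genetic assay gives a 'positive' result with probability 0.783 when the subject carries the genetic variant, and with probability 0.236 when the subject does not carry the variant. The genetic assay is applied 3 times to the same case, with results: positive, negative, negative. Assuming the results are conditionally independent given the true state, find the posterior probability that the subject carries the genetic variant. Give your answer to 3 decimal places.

Posterior P(H) ≈ 0.078

Let H be the event that the subject carries the genetic variant; start with P(H) = 0.241. P('positive'|H) = 0.783, P('positive'|¬H) = 0.236.
Update on result 1 ('positive'): P(H) ← 0.783·0.2410 / (0.783·0.2410 + 0.236·0.7590) = 0.18870/0.36783 = 0.5130.
Update on result 2 ('negative'): P(H) ← 0.217·0.5130 / (0.217·0.5130 + 0.764·0.4870) = 0.11133/0.48338 = 0.2303.
Update on result 3 ('negative'): P(H) ← 0.217·0.2303 / (0.217·0.2303 + 0.764·0.7697) = 0.049977/0.63802 = 0.0783.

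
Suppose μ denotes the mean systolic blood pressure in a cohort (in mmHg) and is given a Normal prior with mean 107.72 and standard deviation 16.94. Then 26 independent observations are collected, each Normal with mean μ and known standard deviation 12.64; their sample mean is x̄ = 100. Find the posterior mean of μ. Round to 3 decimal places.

Prior precision 1/τ₀² = 1/16.94² = 0.00348476; data precision n/σ² = 26/12.64² = 0.162734.
Posterior precision = 0.00348476 + 0.162734 = 0.166219.
Posterior mean = (0.00348476·107.72 + 0.162734·100) / 0.166219 = 100.162.

Posterior mean ≈ 100.162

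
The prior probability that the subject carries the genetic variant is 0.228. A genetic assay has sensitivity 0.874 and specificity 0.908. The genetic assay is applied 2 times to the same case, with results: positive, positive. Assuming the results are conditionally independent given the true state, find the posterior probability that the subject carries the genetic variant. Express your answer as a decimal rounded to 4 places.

Posterior P(H) ≈ 0.9638

With H the event that the subject carries the genetic variant, the joint likelihood of the observed sequence is P(data|H) = 0.874·0.874 = 0.76388 and P(data|¬H) = 0.092·0.092 = 0.0084640.
Bayes: P(H|data) = 0.228·0.76388 / (0.228·0.76388 + 0.772·0.0084640) = 0.17416/0.18070 = 0.9638.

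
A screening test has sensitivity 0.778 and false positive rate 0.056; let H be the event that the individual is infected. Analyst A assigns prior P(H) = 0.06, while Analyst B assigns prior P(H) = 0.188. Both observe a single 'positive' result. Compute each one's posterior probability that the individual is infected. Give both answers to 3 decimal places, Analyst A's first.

The likelihood ratio for a 'positive' result is 0.778/0.056 = 13.893.
Analyst A: prior odds 0.06/0.94 = 0.063830; posterior odds 0.88678; posterior probability 0.470.
Analyst B: prior odds 0.188/0.812 = 0.23153; posterior odds 3.2166; posterior probability 0.763.

Analyst A: 0.470; Analyst B: 0.763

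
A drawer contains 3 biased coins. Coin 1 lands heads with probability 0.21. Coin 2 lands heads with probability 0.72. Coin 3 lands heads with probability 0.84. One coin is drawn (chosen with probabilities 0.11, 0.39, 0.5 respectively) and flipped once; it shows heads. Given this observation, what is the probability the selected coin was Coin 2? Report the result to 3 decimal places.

P(heads|C1) = 0.21; P(heads|C2) = 0.72; P(heads|C3) = 0.84.
Prior × likelihood for each source: 0.11·0.21=0.02310, 0.39·0.72=0.2808, 0.5·0.84=0.4200. Summing gives P(heads) = 0.72390.
P(Coin 2 | heads) = 0.2808 / 0.72390 = 0.388.

Posterior probability ≈ 0.388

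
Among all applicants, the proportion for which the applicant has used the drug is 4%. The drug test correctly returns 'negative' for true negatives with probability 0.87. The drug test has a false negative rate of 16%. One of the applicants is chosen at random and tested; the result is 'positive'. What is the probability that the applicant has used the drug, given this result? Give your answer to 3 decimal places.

Write H for 'the applicant has used the drug'. Prior odds H:¬H = 0.04/0.96 = 0.041667. For the 'positive' outcome, the likelihood ratio is 0.84/0.13 = 6.4615.
Posterior odds = 0.041667 × 6.4615 = 0.26923, so P(H|E) = 0.26923/(1+0.26923) = 0.212.

P(H | E) ≈ 0.212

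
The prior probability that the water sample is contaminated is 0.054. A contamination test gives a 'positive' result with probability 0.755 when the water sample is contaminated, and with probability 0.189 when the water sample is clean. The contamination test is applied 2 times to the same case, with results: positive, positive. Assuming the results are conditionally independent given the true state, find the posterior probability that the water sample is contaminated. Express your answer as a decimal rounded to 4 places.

Let H be the event that the water sample is contaminated; start with P(H) = 0.054. P('positive'|H) = 0.755, P('positive'|¬H) = 0.189.
Update on result 1 ('positive'): P(H) ← 0.755·0.0540 / (0.755·0.0540 + 0.189·0.9460) = 0.040770/0.21956 = 0.1857.
Update on result 2 ('positive'): P(H) ← 0.755·0.1857 / (0.755·0.1857 + 0.189·0.8143) = 0.14019/0.29410 = 0.4767.

Posterior P(H) ≈ 0.4767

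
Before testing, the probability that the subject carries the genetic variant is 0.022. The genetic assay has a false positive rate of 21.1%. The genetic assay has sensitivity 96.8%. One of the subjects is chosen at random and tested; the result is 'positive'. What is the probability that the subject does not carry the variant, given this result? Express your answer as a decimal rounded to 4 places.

P(¬H | E) ≈ 0.9065

Let H be the event that the subject carries the genetic variant. P(H) = 0.022, so P(¬H) = 0.978. With E the 'positive' result, P(E|H) = 0.968 and P(E|¬H) = 0.211.
P(E) = 0.968·0.022 + 0.211·0.978 = 0.021296 + 0.20636 = 0.22765.
By Bayes' theorem, P(H|E) = 0.021296 / 0.22765 = 0.0935. Hence P(¬H|E) = 1 − 0.0935 = 0.9065.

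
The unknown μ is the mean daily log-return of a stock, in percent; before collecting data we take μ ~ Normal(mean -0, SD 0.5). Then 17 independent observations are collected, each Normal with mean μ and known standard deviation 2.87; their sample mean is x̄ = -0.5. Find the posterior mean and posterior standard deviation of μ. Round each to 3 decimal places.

Prior precision 1/τ₀² = 1/0.5² = 4.00000; data precision n/σ² = 17/2.87² = 2.06388.
Posterior precision = 4.00000 + 2.06388 = 6.06388, giving posterior SD = 1/√6.06388 = 0.406.
Posterior mean = (4.00000·-0 + 2.06388·-0.5) / 6.06388 = -0.170.

Posterior mean ≈ -0.170; posterior SD ≈ 0.406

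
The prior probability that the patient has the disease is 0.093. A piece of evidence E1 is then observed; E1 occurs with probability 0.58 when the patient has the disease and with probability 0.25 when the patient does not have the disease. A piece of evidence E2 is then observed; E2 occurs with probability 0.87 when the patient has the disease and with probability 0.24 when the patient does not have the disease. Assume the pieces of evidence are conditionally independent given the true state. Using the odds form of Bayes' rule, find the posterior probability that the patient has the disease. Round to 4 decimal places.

Posterior probability ≈ 0.4630

Prior odds = 0.093/(1−0.093) = 0.10254. In log-odds, ln(0.10254) = -2.2775.
Add log likelihood ratios: ln(2.3200) + ln(3.6250) = 2.1294.
Posterior log-odds = -0.14812, so posterior odds = exp(-0.14812) = 0.86233. Converting, P(H|E) = 0.86233/1.8623 = 0.4630.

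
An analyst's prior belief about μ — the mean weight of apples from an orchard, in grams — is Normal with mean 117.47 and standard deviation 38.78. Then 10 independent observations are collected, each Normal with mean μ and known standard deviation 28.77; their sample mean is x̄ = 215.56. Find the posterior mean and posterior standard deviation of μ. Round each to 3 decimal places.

Posterior mean ≈ 210.443; posterior SD ≈ 8.857

Prior precision 1/τ₀² = 1/38.78² = 0.00066494; data precision n/σ² = 10/28.77² = 0.0120815.
Posterior precision = 0.00066494 + 0.0120815 = 0.0127464, giving posterior SD = 1/√0.0127464 = 8.857.
Posterior mean = (0.00066494·117.47 + 0.0120815·215.56) / 0.0127464 = 210.443.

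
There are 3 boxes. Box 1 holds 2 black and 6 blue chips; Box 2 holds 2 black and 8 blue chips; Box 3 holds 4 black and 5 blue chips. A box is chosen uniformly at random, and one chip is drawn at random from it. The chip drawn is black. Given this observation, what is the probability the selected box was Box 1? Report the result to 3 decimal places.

P(black|Box 1) = 0.25; P(black|Box 2) = 0.2; P(black|Box 3) = 0.4444.
Prior × likelihood for each source: 0.333333·0.25=0.08333, 0.333333·0.2=0.06667, 0.333333·0.4444=0.1481. Summing gives P(black) = 0.29815.
P(Box 1 | black) = 0.08333 / 0.29815 = 0.280.

Posterior probability ≈ 0.280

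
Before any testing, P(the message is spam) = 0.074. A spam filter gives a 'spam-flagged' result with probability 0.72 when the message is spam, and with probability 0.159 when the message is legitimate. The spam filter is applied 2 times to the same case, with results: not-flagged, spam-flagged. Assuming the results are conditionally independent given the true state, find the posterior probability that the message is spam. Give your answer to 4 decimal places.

With H the event that the message is spam, the joint likelihood of the observed sequence is P(data|H) = 0.28·0.72 = 0.20160 and P(data|¬H) = 0.841·0.159 = 0.13372.
Bayes: P(H|data) = 0.074·0.20160 / (0.074·0.20160 + 0.926·0.13372) = 0.014918/0.13874 = 0.1075.

Posterior P(H) ≈ 0.1075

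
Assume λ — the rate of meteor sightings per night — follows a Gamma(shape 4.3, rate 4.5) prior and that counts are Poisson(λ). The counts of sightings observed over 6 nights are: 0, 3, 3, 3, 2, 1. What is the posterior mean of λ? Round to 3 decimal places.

The Poisson likelihood adds the total count to the shape and the number of exposure periods to the rate. Here ∑xᵢ = 12 and n = 6, so shape 4.3→16.3 and rate 4.5→10.5.
E[λ | data] = 16.3/10.5 = 1.552.

Posterior mean ≈ 1.552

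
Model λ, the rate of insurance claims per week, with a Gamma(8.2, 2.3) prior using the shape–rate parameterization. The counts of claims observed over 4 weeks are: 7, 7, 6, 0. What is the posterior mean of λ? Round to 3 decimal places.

Posterior mean ≈ 4.476

The Poisson likelihood adds the total count to the shape and the number of exposure periods to the rate. Here ∑xᵢ = 20 and n = 4, so shape 8.2→28.2 and rate 2.3→6.3.
Posterior mean = shape/rate = 28.2/6.3 = 4.476.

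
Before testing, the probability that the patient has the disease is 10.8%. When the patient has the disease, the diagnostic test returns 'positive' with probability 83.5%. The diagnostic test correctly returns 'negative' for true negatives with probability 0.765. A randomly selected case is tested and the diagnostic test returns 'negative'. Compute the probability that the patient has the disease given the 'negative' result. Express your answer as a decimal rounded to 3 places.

Let H be the event that the patient has the disease. P(H) = 0.108, so P(¬H) = 0.892. With E the 'negative' result, P(E|H) = 0.165 and P(E|¬H) = 0.765.
P(E) = 0.165·0.108 + 0.765·0.892 = 0.017820 + 0.68238 = 0.70020.
By Bayes' theorem, P(H|E) = 0.017820 / 0.70020 = 0.025.

P(H | E) ≈ 0.025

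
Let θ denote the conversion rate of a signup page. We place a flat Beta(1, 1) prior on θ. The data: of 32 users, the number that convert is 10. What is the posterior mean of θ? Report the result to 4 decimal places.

Posterior mean ≈ 0.3235

Observing 10 successes and 22 failures updates Beta(1, 1) by adding the success and failure counts to the two shape parameters: α = 1+10 = 11, β = 1+22 = 23.
Posterior mean = α/(α+β) = 11/34 = 0.3235.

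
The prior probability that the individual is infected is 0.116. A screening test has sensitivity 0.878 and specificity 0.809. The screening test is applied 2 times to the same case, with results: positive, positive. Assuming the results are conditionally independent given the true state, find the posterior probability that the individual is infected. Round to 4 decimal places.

Posterior P(H) ≈ 0.7349

Let H be the event that the individual is infected; start with P(H) = 0.116. P('positive'|H) = 0.878, P('positive'|¬H) = 0.191.
Update on result 1 ('positive'): P(H) ← 0.878·0.1160 / (0.878·0.1160 + 0.191·0.8840) = 0.10185/0.27069 = 0.3763.
Update on result 2 ('positive'): P(H) ← 0.878·0.3763 / (0.878·0.3763 + 0.191·0.6237) = 0.33035/0.44948 = 0.7349.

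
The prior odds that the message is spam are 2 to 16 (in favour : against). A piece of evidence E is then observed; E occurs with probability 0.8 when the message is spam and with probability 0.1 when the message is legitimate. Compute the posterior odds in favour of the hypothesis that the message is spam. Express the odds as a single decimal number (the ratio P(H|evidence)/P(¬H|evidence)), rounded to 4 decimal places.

Prior odds = 2/16 = 0.12500.
Likelihood ratio for E = 0.8/0.1 = 8.0000.
Posterior odds = prior odds × LR = 1.0000.

Posterior odds ≈ 1.0000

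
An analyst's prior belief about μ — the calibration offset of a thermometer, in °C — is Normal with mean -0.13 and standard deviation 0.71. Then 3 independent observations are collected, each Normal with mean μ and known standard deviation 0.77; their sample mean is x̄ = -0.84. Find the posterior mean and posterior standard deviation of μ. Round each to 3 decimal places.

Posterior mean ≈ -0.640; posterior SD ≈ 0.377

Prior precision 1/τ₀² = 1/0.71² = 1.98373; data precision n/σ² = 3/0.77² = 5.05988.
Posterior precision = 1.98373 + 5.05988 = 7.04361, giving posterior SD = 1/√7.04361 = 0.377.
Posterior mean = (1.98373·-0.13 + 5.05988·-0.84) / 7.04361 = -0.640.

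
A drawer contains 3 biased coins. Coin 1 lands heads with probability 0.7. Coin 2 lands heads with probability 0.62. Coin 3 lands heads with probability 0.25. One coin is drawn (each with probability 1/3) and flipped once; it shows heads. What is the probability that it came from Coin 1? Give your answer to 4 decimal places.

Tabulate prior·likelihood by source: [1] prior 0.333333, lik 0.7, product 0.2333; [2] prior 0.333333, lik 0.62, product 0.2067; [3] prior 0.333333, lik 0.25, product 0.08333.
Normalizing constant = 0.52333; the posterior for Coin 1 is its product over the sum, 0.2333/0.52333 = 0.4459.

Posterior probability ≈ 0.4459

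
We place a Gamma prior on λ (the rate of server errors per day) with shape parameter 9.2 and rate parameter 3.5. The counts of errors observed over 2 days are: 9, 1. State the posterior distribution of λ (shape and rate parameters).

Posterior: Gamma(shape=19.2, rate=5.5)

Total count ∑xᵢ = 10 over n = 2 days.
Gamma is conjugate to the Poisson likelihood: posterior is Gamma(shape = 9.2+10 = 19.2, rate = 3.5+2 = 5.5).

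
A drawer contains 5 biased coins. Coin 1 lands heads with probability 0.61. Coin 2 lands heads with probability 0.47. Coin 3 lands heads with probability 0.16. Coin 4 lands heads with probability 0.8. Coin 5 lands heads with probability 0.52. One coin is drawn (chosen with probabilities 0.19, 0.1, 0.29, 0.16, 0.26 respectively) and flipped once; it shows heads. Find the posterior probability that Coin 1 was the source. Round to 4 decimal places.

Posterior probability ≈ 0.2453

Tabulate prior·likelihood by source: [1] prior 0.19, lik 0.61, product 0.1159; [2] prior 0.1, lik 0.47, product 0.04700; [3] prior 0.29, lik 0.16, product 0.04640; [4] prior 0.16, lik 0.8, product 0.1280; [5] prior 0.26, lik 0.52, product 0.1352.
Normalizing constant = 0.47250; the posterior for Coin 1 is its product over the sum, 0.1159/0.47250 = 0.2453.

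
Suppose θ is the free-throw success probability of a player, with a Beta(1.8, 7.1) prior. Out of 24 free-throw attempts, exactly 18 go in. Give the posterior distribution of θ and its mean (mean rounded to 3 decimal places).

The binomial likelihood is conjugate to the Beta prior: with 18 successes and 6 failures, the posterior is Beta(1.8+18, 7.1+6) = Beta(19.8, 13.1).
E[θ | data] = 19.8/(19.8+13.1) = 0.602.

Posterior: Beta(19.8, 13.1); mean ≈ 0.602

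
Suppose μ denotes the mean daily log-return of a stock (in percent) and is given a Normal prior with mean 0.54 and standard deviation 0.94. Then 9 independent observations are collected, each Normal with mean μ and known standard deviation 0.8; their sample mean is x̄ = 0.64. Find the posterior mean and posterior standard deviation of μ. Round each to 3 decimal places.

Prior precision 1/τ₀² = 1/0.94² = 1.13173; data precision n/σ² = 9/0.8² = 14.0625.
Posterior precision = 1.13173 + 14.0625 = 15.1942, giving posterior SD = 1/√15.1942 = 0.257.
Posterior mean = (1.13173·0.54 + 14.0625·0.64) / 15.1942 = 0.633.

Posterior mean ≈ 0.633; posterior SD ≈ 0.257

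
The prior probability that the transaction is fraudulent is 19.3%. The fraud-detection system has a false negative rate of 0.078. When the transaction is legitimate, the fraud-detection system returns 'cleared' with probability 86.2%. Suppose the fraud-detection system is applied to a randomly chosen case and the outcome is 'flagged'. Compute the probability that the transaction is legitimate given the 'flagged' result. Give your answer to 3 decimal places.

P(¬H | E) ≈ 0.385

Write H for 'the transaction is fraudulent'. Prior odds H:¬H = 0.193/0.807 = 0.23916. For the 'flagged' outcome, the likelihood ratio is 0.922/0.138 = 6.6812.
Posterior odds = 0.23916 × 6.6812 = 1.5978, so P(H|E) = 1.5978/(1+1.5978) = 0.615. Then P(¬H|E) = 1 − 0.615 = 0.385.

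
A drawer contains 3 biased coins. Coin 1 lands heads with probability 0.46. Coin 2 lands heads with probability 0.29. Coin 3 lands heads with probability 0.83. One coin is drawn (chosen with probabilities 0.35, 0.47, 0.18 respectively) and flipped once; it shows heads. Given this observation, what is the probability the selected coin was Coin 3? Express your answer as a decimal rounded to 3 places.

Posterior probability ≈ 0.334

P(heads|C1) = 0.46; P(heads|C2) = 0.29; P(heads|C3) = 0.83.
Prior × likelihood for each source: 0.35·0.46=0.1610, 0.47·0.29=0.1363, 0.18·0.83=0.1494. Summing gives P(heads) = 0.44670.
P(Coin 3 | heads) = 0.1494 / 0.44670 = 0.334.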